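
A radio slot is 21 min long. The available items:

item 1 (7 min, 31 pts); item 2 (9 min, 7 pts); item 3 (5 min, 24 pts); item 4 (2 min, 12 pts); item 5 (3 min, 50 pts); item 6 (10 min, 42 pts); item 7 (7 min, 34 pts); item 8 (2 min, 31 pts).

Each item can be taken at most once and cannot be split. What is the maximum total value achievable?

Check high-value combinations within 21 min:
- item 1+item 4+item 5+item 7+item 8: duration 7+2+3+7+2=21, value 31+12+50+34+31=158
- item 3+item 4+item 5+item 7+item 8: duration 5+2+3+7+2=19, value 24+12+50+34+31=151
- item 1+item 3+item 4+item 5+item 8: duration 7+5+2+3+2=19, value 31+24+12+50+31=148
- item 3+item 5+item 6+item 8: duration 5+3+10+2=20, value 24+50+42+31=147
Best: 158 pts.

158 pts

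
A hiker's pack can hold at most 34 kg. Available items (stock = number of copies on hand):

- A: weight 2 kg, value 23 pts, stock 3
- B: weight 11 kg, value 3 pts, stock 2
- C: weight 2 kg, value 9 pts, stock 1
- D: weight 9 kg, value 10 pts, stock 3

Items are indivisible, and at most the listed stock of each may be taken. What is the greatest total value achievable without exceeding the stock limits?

Top feasible selections:
- 3×A + 3×D: weight 33, value 99
- 3×A + 1×C + 2×D: weight 26, value 98
- 3×A + 1×B + 1×C + 1×D: weight 28, value 91
Best: 99 pts.

99 pts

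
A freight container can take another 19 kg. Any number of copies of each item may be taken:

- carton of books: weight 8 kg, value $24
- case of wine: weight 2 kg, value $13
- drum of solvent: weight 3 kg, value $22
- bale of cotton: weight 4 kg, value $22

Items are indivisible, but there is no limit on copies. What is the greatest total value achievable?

$136

Best value-per-unit is drum of solvent at 22/3; filling with it alone gives 6×22 = 132.
Optimal mix: 2×case of wine + 5×drum of solvent → weight 19, value 136.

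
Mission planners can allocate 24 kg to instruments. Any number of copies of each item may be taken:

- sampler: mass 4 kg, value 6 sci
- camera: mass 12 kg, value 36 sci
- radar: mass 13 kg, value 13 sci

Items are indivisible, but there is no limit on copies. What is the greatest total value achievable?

72 sci

Best value-per-unit is camera at 36/12, and filling with it alone uses mass 2×12=24. No mix of the others beats 2×36 = 72.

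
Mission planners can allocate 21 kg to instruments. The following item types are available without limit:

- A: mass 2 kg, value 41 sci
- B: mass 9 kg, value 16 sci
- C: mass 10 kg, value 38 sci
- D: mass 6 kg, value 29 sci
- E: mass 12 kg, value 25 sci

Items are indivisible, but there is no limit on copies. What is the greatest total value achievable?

410 sci

Best value-per-unit is A at 41/2, and filling with it alone uses mass 10×2=20. No mix of the others beats 10×41 = 410.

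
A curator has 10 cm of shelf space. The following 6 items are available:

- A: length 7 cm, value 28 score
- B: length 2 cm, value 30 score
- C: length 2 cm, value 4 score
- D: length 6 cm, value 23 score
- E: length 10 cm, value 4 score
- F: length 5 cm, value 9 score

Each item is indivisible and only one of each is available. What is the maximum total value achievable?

Check high-value combinations within 10 cm:
- A+B: length 7+2=9, value 28+30=58
- B+C+D: length 2+2+6=10, value 30+4+23=57
- B+D: length 2+6=8, value 30+23=53
Best: 58 score.

58 score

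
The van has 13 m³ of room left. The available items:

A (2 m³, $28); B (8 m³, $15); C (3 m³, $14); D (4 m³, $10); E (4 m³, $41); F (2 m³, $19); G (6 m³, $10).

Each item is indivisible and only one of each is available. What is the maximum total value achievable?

Check high-value combinations within 13 m³:
- A+C+E+F: volume 2+3+4+2=11, value 28+14+41+19=102
- A+D+E+F: volume 2+4+4+2=12, value 28+10+41+19=98
- A+C+D+E: volume 2+3+4+4=13, value 28+14+10+41=93
- A+E+F: volume 2+4+2=8, value 28+41+19=88
Best: $102.

$102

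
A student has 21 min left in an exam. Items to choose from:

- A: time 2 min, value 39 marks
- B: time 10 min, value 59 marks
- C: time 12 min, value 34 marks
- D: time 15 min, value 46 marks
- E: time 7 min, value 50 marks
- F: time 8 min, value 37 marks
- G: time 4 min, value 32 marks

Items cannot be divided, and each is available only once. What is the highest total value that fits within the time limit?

This is a 0/1 knapsack; check combinations near the capacity.
- A+E+F+G: time 2+7+8+4=21, value 39+50+37+32=158
- A+B+E: time 2+10+7=19, value 39+59+50=148
- B+E+G: time 10+7+4=21, value 59+50+32=141
- A+B+F: time 2+10+8=20, value 39+59+37=135
Best: 158 marks.

158 marks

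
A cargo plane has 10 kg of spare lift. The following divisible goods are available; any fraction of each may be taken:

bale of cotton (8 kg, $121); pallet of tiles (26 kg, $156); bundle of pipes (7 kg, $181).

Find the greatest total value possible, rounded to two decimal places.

Take in order of value per unit:
- bundle of pipes (181/7 per unit): all 7 → value 181, running total 181.00
- bale of cotton (121/8 per unit): 3 of 8 → value 3×121/8 = 45.3750, running total 226.38
Total 226.38.

226.38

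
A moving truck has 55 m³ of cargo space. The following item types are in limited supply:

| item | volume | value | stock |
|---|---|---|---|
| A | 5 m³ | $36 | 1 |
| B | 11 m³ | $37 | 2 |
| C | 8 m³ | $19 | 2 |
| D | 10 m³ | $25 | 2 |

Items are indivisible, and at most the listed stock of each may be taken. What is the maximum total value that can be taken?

Top feasible selections:
- 1×A + 2×B + 1×C + 2×D: volume 55, value 179
- 1×A + 2×B + 2×C + 1×D: volume 53, value 173
- 1×A + 1×B + 2×C + 2×D: volume 52, value 161
- 1×A + 2×B + 2×D: volume 47, value 160
Best: $179.

$179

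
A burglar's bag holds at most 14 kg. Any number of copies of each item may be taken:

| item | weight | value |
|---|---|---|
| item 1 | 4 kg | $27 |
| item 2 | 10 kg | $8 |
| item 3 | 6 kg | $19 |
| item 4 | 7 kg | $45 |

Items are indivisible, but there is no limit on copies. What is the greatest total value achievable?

$90

Best value-per-unit is item 1 at 27/4; filling with it alone gives 3×27 = 81.
Optimal mix: 2×item 4 → weight 14, value 90.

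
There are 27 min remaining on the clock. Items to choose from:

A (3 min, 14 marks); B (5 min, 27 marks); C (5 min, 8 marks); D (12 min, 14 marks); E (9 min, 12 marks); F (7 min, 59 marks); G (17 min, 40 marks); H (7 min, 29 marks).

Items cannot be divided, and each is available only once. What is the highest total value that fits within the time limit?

137 marks

This is a 0/1 knapsack; check combinations near the capacity.
- A+B+C+F+H: time 3+5+5+7+7=27, value 14+27+8+59+29=137
- A+B+F+H: time 3+5+7+7=22, value 14+27+59+29=129
- B+C+F+H: time 5+5+7+7=24, value 27+8+59+29=123
- B+F+H: time 5+7+7=19, value 27+59+29=115
Best: 137 marks.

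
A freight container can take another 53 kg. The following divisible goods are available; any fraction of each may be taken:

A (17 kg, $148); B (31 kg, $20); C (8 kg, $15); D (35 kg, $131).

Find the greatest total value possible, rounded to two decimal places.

280.88

Take in order of value per unit:
- A (148/17 per unit): all 17 → value 148, running total 148.00
- D (131/35 per unit): all 35 → value 131, running total 279.00
- C (15/8 per unit): 1 of 8 → value 1×15/8 = 1.8750, running total 280.88
Total 280.88.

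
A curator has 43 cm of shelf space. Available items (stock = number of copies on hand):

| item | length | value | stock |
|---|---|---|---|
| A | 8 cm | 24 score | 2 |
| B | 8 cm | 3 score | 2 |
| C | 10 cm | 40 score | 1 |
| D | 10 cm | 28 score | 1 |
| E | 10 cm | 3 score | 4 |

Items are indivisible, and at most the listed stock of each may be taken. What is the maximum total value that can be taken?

116 score

Best selections within length 43 and stock limits:
- 2×A + 1×C + 1×D: length 36, value 116
- 1×A + 1×B + 1×C + 1×D: length 36, value 95
- 1×A + 1×C + 1×D + 1×E: length 38, value 95
Best: 116 score.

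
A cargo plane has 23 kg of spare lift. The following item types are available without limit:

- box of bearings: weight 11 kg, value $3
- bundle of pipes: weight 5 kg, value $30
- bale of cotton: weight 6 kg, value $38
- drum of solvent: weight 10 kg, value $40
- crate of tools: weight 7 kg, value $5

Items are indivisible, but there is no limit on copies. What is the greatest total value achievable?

$144

Best value-per-unit is bale of cotton at 38/6; filling with it alone gives 3×38 = 114.
Optimal mix: 1×bundle of pipes + 3×bale of cotton → weight 23, value 144.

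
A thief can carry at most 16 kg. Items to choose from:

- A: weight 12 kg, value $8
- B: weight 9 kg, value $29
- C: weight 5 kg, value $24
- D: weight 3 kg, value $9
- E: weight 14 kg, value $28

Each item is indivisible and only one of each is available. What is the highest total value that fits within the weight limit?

$53

Check high-value combinations within 16 kg:
- B+C: weight 9+5=14, value 29+24=53
- B+D: weight 9+3=12, value 29+9=38
- C+D: weight 5+3=8, value 24+9=33
- B: weight 9, value 29
Best: $53.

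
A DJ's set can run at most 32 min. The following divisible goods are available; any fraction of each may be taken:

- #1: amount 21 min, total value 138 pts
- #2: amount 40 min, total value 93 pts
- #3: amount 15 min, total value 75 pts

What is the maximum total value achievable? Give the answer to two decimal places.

Take in order of value per unit:
- #1 (138/21 per unit): all 21 → value 138, running total 138.00
- #3 (75/15 per unit): 11 of 15 → value 11×75/15 = 55.0000, running total 193.00
Total 193.00.

193.00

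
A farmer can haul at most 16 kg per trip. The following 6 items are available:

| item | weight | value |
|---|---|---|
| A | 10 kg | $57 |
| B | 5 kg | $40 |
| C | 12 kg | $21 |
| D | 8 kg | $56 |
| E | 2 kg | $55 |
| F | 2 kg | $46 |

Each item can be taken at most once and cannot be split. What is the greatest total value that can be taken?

$158

Check high-value combinations within 16 kg:
- A+E+F: weight 10+2+2=14, value 57+55+46=158
- D+E+F: weight 8+2+2=12, value 56+55+46=157
- B+D+E: weight 5+8+2=15, value 40+56+55=151
- B+D+F: weight 5+8+2=15, value 40+56+46=142
Best: $158.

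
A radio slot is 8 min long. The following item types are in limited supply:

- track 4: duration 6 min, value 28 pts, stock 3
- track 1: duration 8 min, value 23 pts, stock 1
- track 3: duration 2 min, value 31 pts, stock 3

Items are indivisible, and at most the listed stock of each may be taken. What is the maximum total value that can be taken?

93 pts

Best selections within duration 8 and stock limits:
- 3×track 3: duration 6, value 93
- 2×track 3: duration 4, value 62
- 1×track 4 + 1×track 3: duration 8, value 59
Best: 93 pts.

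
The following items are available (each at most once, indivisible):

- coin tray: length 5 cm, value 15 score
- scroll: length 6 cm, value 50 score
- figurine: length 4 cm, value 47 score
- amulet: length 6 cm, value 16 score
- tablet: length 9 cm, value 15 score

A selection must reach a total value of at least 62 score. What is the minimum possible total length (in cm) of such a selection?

9

Subsets with value ≥ 62, sorted by total length:
- coin tray+figurine: length 9, value 62
- scroll+figurine: length 10, value 97
- figurine+amulet: length 10, value 63
Minimum length: 9 cm.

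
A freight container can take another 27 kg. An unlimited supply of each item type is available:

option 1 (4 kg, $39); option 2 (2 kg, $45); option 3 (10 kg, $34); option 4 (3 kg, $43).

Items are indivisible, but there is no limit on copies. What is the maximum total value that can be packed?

Best value-per-unit is option 2 at 45/2, and filling with it alone uses weight 13×2=26. No mix of the others beats 13×45 = 585.

$585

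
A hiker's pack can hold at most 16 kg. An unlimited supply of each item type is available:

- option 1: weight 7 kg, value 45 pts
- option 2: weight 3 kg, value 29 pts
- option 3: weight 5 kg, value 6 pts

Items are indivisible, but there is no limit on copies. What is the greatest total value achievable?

Best value-per-unit is option 2 at 29/3, and filling with it alone uses weight 5×3=15. No mix of the others beats 5×29 = 145.

145 pts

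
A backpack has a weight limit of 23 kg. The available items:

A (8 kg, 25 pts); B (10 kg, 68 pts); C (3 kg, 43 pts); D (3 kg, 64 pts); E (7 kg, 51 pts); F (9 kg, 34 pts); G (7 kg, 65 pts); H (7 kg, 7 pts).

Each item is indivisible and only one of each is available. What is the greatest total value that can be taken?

240 pts

Check high-value combinations within 23 kg:
- B+C+D+G: weight 10+3+3+7=23, value 68+43+64+65=240
- B+C+D+E: weight 10+3+3+7=23, value 68+43+64+51=226
- C+D+E+G: weight 3+3+7+7=20, value 43+64+51+65=223
- C+D+F+G: weight 3+3+9+7=22, value 43+64+34+65=206
Best: 240 pts.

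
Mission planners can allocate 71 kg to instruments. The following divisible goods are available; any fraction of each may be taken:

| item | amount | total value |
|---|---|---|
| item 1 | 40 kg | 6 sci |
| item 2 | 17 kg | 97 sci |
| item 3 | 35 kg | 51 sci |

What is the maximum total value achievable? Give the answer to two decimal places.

150.85

Take in order of value per unit:
- item 2 (97/17 per unit): all 17 → value 97, running total 97.00
- item 3 (51/35 per unit): all 35 → value 51, running total 148.00
- item 1 (6/40 per unit): 19 of 40 → value 19×6/40 = 2.8500, running total 150.85
Total 150.85.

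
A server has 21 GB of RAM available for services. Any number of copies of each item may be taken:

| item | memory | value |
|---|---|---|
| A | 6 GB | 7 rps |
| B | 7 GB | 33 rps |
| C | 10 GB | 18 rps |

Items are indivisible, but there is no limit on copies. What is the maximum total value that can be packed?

Best value-per-unit is B at 33/7, and filling with it alone uses memory 3×7=21. No mix of the others beats 3×33 = 99.

99 rps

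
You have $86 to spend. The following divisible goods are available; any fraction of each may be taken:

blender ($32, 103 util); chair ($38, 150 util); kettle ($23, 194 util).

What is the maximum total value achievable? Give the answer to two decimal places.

424.47

Take in order of value per unit:
- kettle (194/23 per unit): all 23 → value 194, running total 194.00
- chair (150/38 per unit): all 38 → value 150, running total 344.00
- blender (103/32 per unit): 25 of 32 → value 25×103/32 = 80.4688, running total 424.47
Total 424.47.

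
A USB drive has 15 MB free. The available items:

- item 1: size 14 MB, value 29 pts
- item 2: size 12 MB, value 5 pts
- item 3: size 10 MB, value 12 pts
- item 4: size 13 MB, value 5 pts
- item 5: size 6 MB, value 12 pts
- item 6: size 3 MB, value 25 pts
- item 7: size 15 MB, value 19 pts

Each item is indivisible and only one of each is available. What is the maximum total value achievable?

Check high-value combinations within 15 MB:
- item 5+item 6: size 6+3=9, value 12+25=37
- item 3+item 6: size 10+3=13, value 12+25=37
- item 2+item 6: size 12+3=15, value 5+25=30
- item 1: size 14, value 29
- item 6: size 3, value 25
Best: 37 pts.

37 pts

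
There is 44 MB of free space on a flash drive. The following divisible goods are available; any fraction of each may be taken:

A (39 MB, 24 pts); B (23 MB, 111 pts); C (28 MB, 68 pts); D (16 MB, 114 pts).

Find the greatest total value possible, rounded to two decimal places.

237.14

Take in order of value per unit:
- D (114/16 per unit): all 16 → value 114, running total 114.00
- B (111/23 per unit): all 23 → value 111, running total 225.00
- C (68/28 per unit): 5 of 28 → value 5×68/28 = 12.1429, running total 237.14
Total 237.14.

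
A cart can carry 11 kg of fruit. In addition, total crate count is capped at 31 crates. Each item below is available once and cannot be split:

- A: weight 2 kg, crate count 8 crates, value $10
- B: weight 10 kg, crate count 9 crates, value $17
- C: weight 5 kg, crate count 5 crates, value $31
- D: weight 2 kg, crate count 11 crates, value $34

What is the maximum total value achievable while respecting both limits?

Feasible sets respecting both limits:
- A+C+D: weight 9, crate count 24, value 75
- C+D: weight 7, crate count 16, value 65
- A+D: weight 4, crate count 19, value 44
Best: $75.

$75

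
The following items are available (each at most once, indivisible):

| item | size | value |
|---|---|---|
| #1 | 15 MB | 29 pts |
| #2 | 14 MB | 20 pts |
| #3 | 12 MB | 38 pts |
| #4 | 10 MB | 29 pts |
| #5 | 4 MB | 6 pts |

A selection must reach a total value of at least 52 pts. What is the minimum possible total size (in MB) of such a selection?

22

Subsets with value ≥ 52, sorted by total size:
- #3+#4: size 22, value 67
- #1+#4: size 25, value 58
- #3+#4+#5: size 26, value 73
- #2+#3: size 26, value 58
Minimum size: 22 MB.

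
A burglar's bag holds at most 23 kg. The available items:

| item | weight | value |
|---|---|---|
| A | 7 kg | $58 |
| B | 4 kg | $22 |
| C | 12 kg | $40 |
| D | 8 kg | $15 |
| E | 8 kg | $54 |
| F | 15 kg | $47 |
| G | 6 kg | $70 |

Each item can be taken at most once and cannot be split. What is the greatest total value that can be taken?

Check high-value combinations within 23 kg:
- A+E+G: weight 7+8+6=21, value 58+54+70=182
- A+B+G: weight 7+4+6=17, value 58+22+70=150
- B+E+G: weight 4+8+6=18, value 22+54+70=146
Best: $182.

$182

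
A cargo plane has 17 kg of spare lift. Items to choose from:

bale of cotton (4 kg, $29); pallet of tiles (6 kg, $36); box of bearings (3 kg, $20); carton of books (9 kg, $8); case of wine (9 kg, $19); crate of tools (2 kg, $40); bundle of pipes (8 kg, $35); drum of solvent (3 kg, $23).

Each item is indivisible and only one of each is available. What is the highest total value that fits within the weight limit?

$128

Check high-value combinations within 17 kg:
- bale of cotton+pallet of tiles+crate of tools+drum of solvent: weight 4+6+2+3=15, value 29+36+40+23=128
- bale of cotton+crate of tools+bundle of pipes+drum of solvent: weight 4+2+8+3=17, value 29+40+35+23=127
- bale of cotton+pallet of tiles+box of bearings+crate of tools: weight 4+6+3+2=15, value 29+36+20+40=125
- bale of cotton+box of bearings+crate of tools+bundle of pipes: weight 4+3+2+8=17, value 29+20+40+35=124
Best: $128.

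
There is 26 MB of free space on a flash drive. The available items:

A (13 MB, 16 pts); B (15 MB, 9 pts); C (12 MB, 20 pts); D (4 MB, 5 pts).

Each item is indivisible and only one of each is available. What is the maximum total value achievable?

Check high-value combinations within 26 MB:
- A+C: size 13+12=25, value 16+20=36
- C+D: size 12+4=16, value 20+5=25
- A+D: size 13+4=17, value 16+5=21
- C: size 12, value 20
- A: size 13, value 16
Best: 36 pts.

36 pts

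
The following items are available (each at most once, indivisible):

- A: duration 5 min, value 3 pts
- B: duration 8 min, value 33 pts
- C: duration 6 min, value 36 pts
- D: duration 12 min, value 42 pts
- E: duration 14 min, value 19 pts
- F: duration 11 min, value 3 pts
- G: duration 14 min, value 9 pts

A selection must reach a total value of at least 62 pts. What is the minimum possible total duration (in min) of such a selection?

Subsets with value ≥ 62, sorted by total duration:
- B+C: duration 14, value 69
- C+D: duration 18, value 78
- A+B+C: duration 19, value 72
Minimum duration: 14 min.

14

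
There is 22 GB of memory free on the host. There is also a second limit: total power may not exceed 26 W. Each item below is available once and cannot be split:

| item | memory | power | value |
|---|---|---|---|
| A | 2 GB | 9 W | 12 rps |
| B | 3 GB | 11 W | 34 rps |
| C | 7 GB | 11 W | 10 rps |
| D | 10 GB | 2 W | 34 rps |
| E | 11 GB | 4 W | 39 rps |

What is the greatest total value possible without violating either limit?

Feasible sets respecting both limits:
- A+B+E: memory 16, power 24, value 85
- B+C+E: memory 21, power 26, value 83
- A+B+D: memory 15, power 22, value 80
Best: 85 rps.

85 rps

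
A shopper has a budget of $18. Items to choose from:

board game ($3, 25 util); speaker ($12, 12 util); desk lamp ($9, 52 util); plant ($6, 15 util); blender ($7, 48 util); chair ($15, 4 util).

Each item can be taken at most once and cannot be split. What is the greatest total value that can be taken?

100 util

Check high-value combinations within $18:
- desk lamp+blender: cost 9+7=16, value 52+48=100
- board game+desk lamp+plant: cost 3+9+6=18, value 25+52+15=92
- board game+plant+blender: cost 3+6+7=16, value 25+15+48=88
Best: 100 util.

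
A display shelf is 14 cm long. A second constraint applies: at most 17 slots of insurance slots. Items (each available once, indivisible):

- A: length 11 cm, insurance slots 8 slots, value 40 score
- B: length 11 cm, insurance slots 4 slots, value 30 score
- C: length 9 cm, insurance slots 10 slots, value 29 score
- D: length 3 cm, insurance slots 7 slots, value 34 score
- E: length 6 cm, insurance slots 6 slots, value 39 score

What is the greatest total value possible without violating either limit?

74 score

Feasible sets respecting both limits:
- A+D: length 14, insurance slots 15, value 74
- D+E: length 9, insurance slots 13, value 73
- B+D: length 14, insurance slots 11, value 64
Best: 74 score.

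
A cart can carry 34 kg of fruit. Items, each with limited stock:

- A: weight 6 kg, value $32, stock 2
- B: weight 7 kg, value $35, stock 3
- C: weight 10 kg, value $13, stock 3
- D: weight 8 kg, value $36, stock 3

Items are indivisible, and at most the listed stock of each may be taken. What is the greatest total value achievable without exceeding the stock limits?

Top feasible selections:
- 2×A + 2×B + 1×D: weight 34, value 170
- 2×A + 3×B: weight 33, value 169
- 1×B + 3×D: weight 31, value 143
- 2×B + 2×D: weight 30, value 142
Best: $170.

$170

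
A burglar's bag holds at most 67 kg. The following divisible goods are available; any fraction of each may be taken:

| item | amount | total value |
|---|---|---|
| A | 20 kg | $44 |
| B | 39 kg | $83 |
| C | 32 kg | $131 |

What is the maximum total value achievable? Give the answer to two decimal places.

206.92

Take in order of value per unit:
- C (131/32 per unit): all 32 → value 131, running total 131.00
- A (44/20 per unit): all 20 → value 44, running total 175.00
- B (83/39 per unit): 15 of 39 → value 15×83/39 = 31.9231, running total 206.92
Total 206.92.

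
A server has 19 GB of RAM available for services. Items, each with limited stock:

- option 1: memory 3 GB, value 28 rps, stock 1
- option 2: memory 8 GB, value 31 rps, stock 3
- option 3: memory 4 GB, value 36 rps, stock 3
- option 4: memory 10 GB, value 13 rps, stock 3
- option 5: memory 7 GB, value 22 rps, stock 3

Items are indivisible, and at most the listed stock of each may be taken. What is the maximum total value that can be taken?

Best selections within memory 19 and stock limits:
- 1×option 1 + 3×option 3: memory 15, value 136
- 1×option 1 + 1×option 2 + 2×option 3: memory 19, value 131
- 3×option 3 + 1×option 5: memory 19, value 130
Best: 136 rps.

136 rps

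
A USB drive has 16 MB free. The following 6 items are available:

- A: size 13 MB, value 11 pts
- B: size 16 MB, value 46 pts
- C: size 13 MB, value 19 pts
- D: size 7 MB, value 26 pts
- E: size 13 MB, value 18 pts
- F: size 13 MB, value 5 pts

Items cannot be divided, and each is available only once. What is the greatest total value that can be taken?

46 pts

Check high-value combinations within 16 MB:
- B: size 16, value 46
- D: size 7, value 26
- C: size 13, value 19
- E: size 13, value 18
- A: size 13, value 11
Best: 46 pts.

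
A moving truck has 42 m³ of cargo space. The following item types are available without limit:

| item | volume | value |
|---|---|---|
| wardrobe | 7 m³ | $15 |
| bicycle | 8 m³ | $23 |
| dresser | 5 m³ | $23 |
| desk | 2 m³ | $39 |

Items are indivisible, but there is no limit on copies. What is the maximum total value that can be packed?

Best value-per-unit is desk at 39/2, and filling with it alone uses volume 21×2=42. No mix of the others beats 21×39 = 819.

$819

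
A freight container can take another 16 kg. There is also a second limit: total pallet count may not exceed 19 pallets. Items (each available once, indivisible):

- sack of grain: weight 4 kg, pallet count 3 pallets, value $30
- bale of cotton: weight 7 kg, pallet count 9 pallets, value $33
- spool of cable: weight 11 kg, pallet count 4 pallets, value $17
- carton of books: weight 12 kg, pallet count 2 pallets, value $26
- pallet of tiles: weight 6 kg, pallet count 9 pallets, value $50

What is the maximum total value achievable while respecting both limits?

Feasible sets respecting both limits:
- bale of cotton+pallet of tiles: weight 13, pallet count 18, value 83
- sack of grain+pallet of tiles: weight 10, pallet count 12, value 80
- sack of grain+bale of cotton: weight 11, pallet count 12, value 63
Best: $83.

$83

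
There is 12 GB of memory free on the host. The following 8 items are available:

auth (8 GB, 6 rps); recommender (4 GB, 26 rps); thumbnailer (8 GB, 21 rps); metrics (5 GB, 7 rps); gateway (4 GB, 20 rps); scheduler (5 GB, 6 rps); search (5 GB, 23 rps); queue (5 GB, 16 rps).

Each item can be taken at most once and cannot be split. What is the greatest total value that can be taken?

Check high-value combinations within 12 GB:
- recommender+search: memory 4+5=9, value 26+23=49
- recommender+thumbnailer: memory 4+8=12, value 26+21=47
- recommender+gateway: memory 4+4=8, value 26+20=46
- gateway+search: memory 4+5=9, value 20+23=43
Best: 49 rps.

49 rps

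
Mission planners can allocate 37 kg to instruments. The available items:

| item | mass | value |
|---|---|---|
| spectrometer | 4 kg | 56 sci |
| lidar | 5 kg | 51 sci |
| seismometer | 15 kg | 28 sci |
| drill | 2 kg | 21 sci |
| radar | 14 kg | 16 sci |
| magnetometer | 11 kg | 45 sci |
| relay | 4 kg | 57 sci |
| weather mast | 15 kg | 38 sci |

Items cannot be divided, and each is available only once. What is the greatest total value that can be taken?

230 sci

Check high-value combinations within 37 kg:
- spectrometer+lidar+drill+magnetometer+relay: mass 4+5+2+11+4=26, value 56+51+21+45+57=230
- spectrometer+lidar+drill+relay+weather mast: mass 4+5+2+4+15=30, value 56+51+21+57+38=223
- spectrometer+drill+magnetometer+relay+weather mast: mass 4+2+11+4+15=36, value 56+21+45+57+38=217
- spectrometer+lidar+seismometer+drill+relay: mass 4+5+15+2+4=30, value 56+51+28+21+57=213
- lidar+drill+magnetometer+relay+weather mast: mass 5+2+11+4+15=37, value 51+21+45+57+38=212
Best: 230 sci.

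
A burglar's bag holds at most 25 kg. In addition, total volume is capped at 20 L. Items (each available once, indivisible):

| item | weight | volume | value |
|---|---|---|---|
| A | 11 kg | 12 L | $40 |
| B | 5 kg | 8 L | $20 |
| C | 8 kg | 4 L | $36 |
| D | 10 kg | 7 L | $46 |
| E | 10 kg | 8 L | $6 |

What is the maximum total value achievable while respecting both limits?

$102

Feasible sets respecting both limits:
- B+C+D: weight 23, volume 19, value 102
- A+D: weight 21, volume 19, value 86
- C+D: weight 18, volume 11, value 82
- A+C: weight 19, volume 16, value 76
Best: $102.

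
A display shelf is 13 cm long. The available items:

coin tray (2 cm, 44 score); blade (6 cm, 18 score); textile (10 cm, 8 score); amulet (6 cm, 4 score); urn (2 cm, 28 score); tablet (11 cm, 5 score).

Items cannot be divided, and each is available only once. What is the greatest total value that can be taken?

90 score

Check high-value combinations within 13 cm:
- coin tray+blade+urn: length 2+6+2=10, value 44+18+28=90
- coin tray+amulet+urn: length 2+6+2=10, value 44+4+28=76
- coin tray+urn: length 2+2=4, value 44+28=72
- coin tray+blade: length 2+6=8, value 44+18=62
- coin tray+textile: length 2+10=12, value 44+8=52
Best: 90 score.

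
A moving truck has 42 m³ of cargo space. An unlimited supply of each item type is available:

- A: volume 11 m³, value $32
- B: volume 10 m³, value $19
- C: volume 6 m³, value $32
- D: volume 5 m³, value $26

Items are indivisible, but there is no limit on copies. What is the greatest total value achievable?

$224

Best value-per-unit is C at 32/6, and filling with it alone uses volume 7×6=42. No mix of the others beats 7×32 = 224.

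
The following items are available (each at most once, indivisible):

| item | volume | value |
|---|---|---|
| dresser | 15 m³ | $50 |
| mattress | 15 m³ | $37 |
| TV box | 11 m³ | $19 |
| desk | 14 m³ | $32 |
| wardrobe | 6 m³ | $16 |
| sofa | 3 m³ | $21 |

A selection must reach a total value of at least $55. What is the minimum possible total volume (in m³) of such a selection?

18

Subsets with value ≥ 55, sorted by total volume:
- dresser+sofa: volume 18, value 71
- mattress+sofa: volume 18, value 58
- TV box+wardrobe+sofa: volume 20, value 56
Minimum volume: 18 m³.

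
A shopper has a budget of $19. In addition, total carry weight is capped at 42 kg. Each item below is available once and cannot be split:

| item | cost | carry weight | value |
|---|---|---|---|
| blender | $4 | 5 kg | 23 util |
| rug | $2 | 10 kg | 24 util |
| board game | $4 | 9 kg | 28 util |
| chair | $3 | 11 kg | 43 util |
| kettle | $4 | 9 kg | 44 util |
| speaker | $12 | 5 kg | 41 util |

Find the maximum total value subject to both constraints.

Feasible sets respecting both limits:
- rug+board game+chair+kettle: cost 13, carry weight 39, value 139
- blender+board game+chair+kettle: cost 15, carry weight 34, value 138
- blender+rug+chair+kettle: cost 13, carry weight 35, value 134
Best: 139 util.

139 util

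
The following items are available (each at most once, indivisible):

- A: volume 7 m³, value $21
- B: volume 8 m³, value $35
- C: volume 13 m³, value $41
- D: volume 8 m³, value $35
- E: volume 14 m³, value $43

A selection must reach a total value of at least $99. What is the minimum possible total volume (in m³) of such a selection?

Subsets with value ≥ 99, sorted by total volume:
- B+C+D: volume 29, value 111
- A+B+E: volume 29, value 99
- A+D+E: volume 29, value 99
- B+D+E: volume 30, value 113
Minimum volume: 29 m³.

29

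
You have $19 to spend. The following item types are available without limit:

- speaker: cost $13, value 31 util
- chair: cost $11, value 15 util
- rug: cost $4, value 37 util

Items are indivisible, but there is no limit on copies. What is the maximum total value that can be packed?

Best value-per-unit is rug at 37/4, and filling with it alone uses cost 4×4=16. No mix of the others beats 4×37 = 148.

148 util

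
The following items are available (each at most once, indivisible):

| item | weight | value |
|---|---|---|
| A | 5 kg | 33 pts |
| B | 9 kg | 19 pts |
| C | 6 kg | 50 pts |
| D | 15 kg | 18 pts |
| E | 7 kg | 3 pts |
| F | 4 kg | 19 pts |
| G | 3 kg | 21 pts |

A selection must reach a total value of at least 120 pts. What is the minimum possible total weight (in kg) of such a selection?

18

Subsets with value ≥ 120, sorted by total weight:
- A+C+F+G: weight 18, value 123
- A+B+C+G: weight 23, value 123
- A+B+C+F: weight 24, value 121
- A+C+E+F+G: weight 25, value 126
Minimum weight: 18 kg.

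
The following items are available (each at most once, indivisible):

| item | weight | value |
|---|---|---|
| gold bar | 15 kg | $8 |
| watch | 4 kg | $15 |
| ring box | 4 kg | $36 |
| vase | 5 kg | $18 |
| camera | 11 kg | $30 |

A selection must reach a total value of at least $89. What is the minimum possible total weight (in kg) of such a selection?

Subsets with value ≥ 89, sorted by total weight:
- watch+ring box+vase+camera: weight 24, value 99
- gold bar+watch+ring box+camera: weight 34, value 89
Minimum weight: 24 kg.

24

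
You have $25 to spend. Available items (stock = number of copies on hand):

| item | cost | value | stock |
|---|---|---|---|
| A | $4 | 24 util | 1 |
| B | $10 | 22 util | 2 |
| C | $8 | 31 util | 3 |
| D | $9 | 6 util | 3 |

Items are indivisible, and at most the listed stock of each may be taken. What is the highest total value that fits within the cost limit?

Best selections within cost 25 and stock limits:
- 3×C: cost 24, value 93
- 1×A + 2×C: cost 20, value 86
- 1×A + 1×B + 1×C: cost 22, value 77
- 1×A + 2×B: cost 24, value 68
Best: 93 util.

93 util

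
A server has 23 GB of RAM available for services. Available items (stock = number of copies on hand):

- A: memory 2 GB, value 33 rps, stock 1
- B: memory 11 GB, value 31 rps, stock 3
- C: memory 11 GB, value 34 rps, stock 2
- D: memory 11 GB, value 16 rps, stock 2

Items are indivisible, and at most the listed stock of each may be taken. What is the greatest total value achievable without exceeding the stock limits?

68 rps

Best selections within memory 23 and stock limits:
- 2×C: memory 22, value 68
- 1×A + 1×C: memory 13, value 67
Best: 68 rps.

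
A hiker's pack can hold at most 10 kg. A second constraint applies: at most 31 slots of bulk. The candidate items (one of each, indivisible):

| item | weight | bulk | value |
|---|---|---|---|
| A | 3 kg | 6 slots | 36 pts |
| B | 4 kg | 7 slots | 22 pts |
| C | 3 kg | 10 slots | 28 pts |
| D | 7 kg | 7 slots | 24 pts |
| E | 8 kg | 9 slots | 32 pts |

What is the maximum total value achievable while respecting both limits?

Feasible sets respecting both limits:
- A+B+C: weight 10, bulk 23, value 86
- A+C: weight 6, bulk 16, value 64
- A+D: weight 10, bulk 13, value 60
- A+B: weight 7, bulk 13, value 58
Best: 86 pts.

86 pts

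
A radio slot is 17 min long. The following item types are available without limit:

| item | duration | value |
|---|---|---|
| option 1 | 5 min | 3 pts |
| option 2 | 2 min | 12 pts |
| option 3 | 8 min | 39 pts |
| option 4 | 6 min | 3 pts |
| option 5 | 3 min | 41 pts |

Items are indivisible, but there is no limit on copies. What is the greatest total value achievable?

Best value-per-unit is option 5 at 41/3; filling with it alone gives 5×41 = 205.
Optimal mix: 1×option 2 + 5×option 5 → duration 17, value 217.

217 pts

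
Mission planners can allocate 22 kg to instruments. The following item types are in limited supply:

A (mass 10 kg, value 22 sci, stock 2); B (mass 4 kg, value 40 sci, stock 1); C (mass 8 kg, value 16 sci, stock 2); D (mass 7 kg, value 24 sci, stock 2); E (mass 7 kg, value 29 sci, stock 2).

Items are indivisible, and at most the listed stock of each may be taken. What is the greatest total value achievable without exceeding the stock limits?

98 sci

Best selections within mass 22 and stock limits:
- 1×B + 2×E: mass 18, value 98
- 1×B + 1×D + 1×E: mass 18, value 93
- 1×A + 1×B + 1×E: mass 21, value 91
Best: 98 sci.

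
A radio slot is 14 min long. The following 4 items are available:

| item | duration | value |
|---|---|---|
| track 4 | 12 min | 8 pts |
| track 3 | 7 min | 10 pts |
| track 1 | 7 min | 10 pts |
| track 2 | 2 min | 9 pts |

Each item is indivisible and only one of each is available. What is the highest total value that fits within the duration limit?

This is a 0/1 knapsack; check combinations near the capacity.
- track 3+track 1: duration 7+7=14, value 10+10=20
- track 3+track 2: duration 7+2=9, value 10+9=19
- track 1+track 2: duration 7+2=9, value 10+9=19
Best: 20 pts.

20 pts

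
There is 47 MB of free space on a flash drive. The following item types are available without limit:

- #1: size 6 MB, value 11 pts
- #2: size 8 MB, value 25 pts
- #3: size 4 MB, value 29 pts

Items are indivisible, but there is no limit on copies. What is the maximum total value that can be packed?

319 pts

Best value-per-unit is #3 at 29/4, and filling with it alone uses size 11×4=44. No mix of the others beats 11×29 = 319.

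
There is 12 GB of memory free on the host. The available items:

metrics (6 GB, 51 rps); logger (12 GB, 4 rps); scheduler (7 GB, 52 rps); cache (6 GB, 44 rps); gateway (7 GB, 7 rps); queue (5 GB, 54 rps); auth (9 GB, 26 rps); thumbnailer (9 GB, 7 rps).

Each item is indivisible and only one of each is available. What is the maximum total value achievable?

106 rps

Check high-value combinations within 12 GB:
- scheduler+queue: memory 7+5=12, value 52+54=106
- metrics+queue: memory 6+5=11, value 51+54=105
- cache+queue: memory 6+5=11, value 44+54=98
- metrics+cache: memory 6+6=12, value 51+44=95
- gateway+queue: memory 7+5=12, value 7+54=61
Best: 106 rps.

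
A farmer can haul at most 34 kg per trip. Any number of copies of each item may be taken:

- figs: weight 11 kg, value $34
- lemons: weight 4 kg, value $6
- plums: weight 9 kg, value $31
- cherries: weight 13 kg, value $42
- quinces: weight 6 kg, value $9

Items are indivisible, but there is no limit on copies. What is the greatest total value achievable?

Best value-per-unit is plums at 31/9; filling with it alone gives 3×31 = 93.
Optimal mix: 1×figs + 1×plums + 1×cherries → weight 33, value 107.

$107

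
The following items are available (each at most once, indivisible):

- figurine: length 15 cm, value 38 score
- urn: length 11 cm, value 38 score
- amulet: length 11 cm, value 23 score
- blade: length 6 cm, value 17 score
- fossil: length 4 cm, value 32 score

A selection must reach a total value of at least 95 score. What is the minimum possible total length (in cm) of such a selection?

Subsets with value ≥ 95, sorted by total length:
- figurine+urn+fossil: length 30, value 108
- urn+amulet+blade+fossil: length 32, value 110
- figurine+urn+blade+fossil: length 36, value 125
- figurine+amulet+blade+fossil: length 36, value 110
Minimum length: 30 cm.

30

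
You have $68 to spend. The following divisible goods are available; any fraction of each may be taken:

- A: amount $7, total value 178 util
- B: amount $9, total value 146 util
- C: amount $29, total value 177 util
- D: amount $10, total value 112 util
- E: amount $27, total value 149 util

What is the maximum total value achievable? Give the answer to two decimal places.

684.74

Take in order of value per unit:
- A (178/7 per unit): all 7 → value 178, running total 178.00
- B (146/9 per unit): all 9 → value 146, running total 324.00
- D (112/10 per unit): all 10 → value 112, running total 436.00
- C (177/29 per unit): all 29 → value 177, running total 613.00
- E (149/27 per unit): 13 of 27 → value 13×149/27 = 71.7407, running total 684.74
Total 684.74.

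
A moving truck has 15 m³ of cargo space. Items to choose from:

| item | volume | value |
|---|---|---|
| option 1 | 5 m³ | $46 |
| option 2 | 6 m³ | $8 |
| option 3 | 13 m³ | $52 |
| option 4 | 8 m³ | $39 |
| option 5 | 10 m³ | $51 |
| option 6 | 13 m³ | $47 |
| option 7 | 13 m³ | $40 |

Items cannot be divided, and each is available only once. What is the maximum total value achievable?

Check high-value combinations within 15 m³:
- option 1+option 5: volume 5+10=15, value 46+51=97
- option 1+option 4: volume 5+8=13, value 46+39=85
- option 1+option 2: volume 5+6=11, value 46+8=54
- option 3: volume 13, value 52
Best: $97.

$97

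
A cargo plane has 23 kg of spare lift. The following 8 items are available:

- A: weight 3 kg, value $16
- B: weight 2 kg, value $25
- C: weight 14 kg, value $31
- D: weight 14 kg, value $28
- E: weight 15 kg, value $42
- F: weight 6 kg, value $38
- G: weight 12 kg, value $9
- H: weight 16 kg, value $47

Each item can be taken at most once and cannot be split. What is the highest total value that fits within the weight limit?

$105

Check high-value combinations within 23 kg:
- B+E+F: weight 2+15+6=23, value 25+42+38=105
- B+C+F: weight 2+14+6=22, value 25+31+38=94
- B+D+F: weight 2+14+6=22, value 25+28+38=91
- A+B+H: weight 3+2+16=21, value 16+25+47=88
- A+B+F+G: weight 3+2+6+12=23, value 16+25+38+9=88
Best: $105.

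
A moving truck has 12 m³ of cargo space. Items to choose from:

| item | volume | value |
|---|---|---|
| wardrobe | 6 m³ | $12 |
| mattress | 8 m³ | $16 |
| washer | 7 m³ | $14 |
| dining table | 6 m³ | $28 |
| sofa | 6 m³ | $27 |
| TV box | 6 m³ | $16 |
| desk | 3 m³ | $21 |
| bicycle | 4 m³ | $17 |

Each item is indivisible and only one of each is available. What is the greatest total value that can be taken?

$55

Check high-value combinations within 12 m³:
- dining table+sofa: volume 6+6=12, value 28+27=55
- dining table+desk: volume 6+3=9, value 28+21=49
- sofa+desk: volume 6+3=9, value 27+21=48
- dining table+bicycle: volume 6+4=10, value 28+17=45
Best: $55.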